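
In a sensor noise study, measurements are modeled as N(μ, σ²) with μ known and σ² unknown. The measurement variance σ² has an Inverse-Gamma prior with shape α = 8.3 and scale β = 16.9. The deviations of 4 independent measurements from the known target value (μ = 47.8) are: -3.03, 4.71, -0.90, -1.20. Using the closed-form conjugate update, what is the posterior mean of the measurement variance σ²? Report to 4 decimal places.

With known mean μ and an Inverse-Gamma(α, β) prior on σ², the Normal likelihood is conjugate: posterior is Inv-Gamma(α + n/2, β + Σ(xᵢ−μ)²/2).
Σ(xᵢ−μ)² = (-3.03)² + (4.71)² + (-0.90)² + (-1.20)² = 33.6150.
Posterior: Inv-Gamma(8.3 + 4/2, 16.9 + 33.6150/2) = Inv-Gamma(10.30, 33.70750).
E[σ²|data] = β/(α−1) = 33.70750/9.30 = 3.6245.

3.6245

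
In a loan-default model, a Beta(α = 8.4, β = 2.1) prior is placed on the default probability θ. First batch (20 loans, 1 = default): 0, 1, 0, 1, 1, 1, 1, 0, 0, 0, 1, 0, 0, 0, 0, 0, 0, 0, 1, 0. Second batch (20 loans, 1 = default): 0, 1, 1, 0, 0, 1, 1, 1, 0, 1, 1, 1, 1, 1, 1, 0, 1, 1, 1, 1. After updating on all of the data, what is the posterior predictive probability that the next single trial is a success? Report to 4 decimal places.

0.6020

The Beta prior is conjugate to a Binomial/Bernoulli likelihood; the update adds successes to α and failures to β.
After batch 1: Beta(8.4+7, 2.1+13) = Beta(15.4, 15.1).
After batch 2: Beta(15.4+15, 15.1+5) = Beta(30.4, 20.1).
For a single future Bernoulli trial, P(success | data) = α/(α+β) = 0.6020.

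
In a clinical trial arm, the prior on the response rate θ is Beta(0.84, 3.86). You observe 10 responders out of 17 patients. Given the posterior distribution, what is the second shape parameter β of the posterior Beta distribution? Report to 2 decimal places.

The Beta prior is conjugate to a Binomial/Bernoulli likelihood; the update adds successes to α and failures to β.
Posterior: Beta(α+k, β+n−k) = Beta(0.84+10, 3.86+7) = Beta(10.84, 10.86).
Posterior β = 10.86.

10.86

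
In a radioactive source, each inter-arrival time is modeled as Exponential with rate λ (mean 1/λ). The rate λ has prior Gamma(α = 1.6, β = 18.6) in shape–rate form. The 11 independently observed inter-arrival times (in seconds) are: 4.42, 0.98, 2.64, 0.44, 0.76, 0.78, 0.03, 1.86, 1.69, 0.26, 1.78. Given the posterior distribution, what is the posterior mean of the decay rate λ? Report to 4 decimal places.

0.3680

With a Gamma(shape α, rate β) prior on the exponential rate λ, the posterior after n observations with total T = Σxᵢ is Gamma(α+n, β+T).
Sum of observations T = 15.64 seconds; n = 11.
Posterior: Gamma(1.6+11, 18.6+15.64) = Gamma(12.6, 34.24).
Posterior mean of λ = α/β = 12.6/34.24 = 0.3680.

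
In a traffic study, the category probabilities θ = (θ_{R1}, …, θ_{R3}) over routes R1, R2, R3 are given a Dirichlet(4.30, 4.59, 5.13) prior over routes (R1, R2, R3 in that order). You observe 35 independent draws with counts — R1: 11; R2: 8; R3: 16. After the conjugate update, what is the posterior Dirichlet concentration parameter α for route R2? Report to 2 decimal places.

The Dirichlet prior is conjugate to the Multinomial likelihood: each posterior αⱼ = prior αⱼ + observed count nⱼ.
Posterior concentration: (15.30, 12.59, 21.13), total = 49.02.
α_{R2} = 4.59 + 8 = 12.59.

12.59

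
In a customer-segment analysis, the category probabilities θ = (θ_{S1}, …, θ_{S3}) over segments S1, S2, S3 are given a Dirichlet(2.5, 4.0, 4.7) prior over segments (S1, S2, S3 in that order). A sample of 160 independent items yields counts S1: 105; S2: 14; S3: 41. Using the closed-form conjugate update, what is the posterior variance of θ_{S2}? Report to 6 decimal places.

The Dirichlet prior is conjugate to the Multinomial likelihood: each posterior αⱼ = prior αⱼ + observed count nⱼ.
Posterior concentration: (107.5, 18.0, 45.7), total = 171.2.
Var[θ_j] = α_j(Σα−α_j)/((Σα)²(Σα+1)) = 18.0·153.2/(171.2²·172.2) = 0.000546.

0.000546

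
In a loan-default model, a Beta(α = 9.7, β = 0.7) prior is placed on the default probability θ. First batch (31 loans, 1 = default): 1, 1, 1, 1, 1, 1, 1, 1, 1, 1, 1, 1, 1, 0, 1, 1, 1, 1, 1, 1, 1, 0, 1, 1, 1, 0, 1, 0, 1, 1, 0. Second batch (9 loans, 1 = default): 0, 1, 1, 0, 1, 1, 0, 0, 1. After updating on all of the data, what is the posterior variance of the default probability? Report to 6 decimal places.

0.003024

The Beta prior is conjugate to a Binomial/Bernoulli likelihood; the update adds successes to α and failures to β.
After batch 1: Beta(9.7+26, 0.7+5) = Beta(35.7, 5.7).
After batch 2: Beta(35.7+5, 5.7+4) = Beta(40.7, 9.7).
Var = αβ/((α+β)²(α+β+1)) = 40.7·9.7/(50.4²·51.4) = 0.003024.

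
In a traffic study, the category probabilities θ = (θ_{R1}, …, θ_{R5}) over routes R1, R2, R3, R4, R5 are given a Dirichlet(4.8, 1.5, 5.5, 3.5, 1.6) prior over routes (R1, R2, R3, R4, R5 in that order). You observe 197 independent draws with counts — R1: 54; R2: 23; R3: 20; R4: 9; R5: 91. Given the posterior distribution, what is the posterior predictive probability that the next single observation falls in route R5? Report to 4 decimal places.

0.4329

The Dirichlet prior is conjugate to the Multinomial likelihood: each posterior αⱼ = prior αⱼ + observed count nⱼ.
Posterior concentration: (58.8, 24.5, 25.5, 12.5, 92.6), total = 213.9.
P(next = R5 | data) = α_{R5}/Σα = 0.4329.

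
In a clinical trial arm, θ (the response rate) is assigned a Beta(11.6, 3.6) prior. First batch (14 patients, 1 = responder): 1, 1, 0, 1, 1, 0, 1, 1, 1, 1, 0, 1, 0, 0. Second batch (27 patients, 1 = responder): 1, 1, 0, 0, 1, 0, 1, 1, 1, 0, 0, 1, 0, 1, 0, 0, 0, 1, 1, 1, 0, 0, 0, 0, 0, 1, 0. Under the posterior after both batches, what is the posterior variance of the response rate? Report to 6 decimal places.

The Beta prior is conjugate to a Binomial/Bernoulli likelihood; the update adds successes to α and failures to β.
After batch 1: Beta(11.6+9, 3.6+5) = Beta(20.6, 8.6).
After batch 2: Beta(20.6+12, 8.6+15) = Beta(32.6, 23.6).
Var = αβ/((α+β)²(α+β+1)) = 32.6·23.6/(56.2²·57.2) = 0.004259.

0.004259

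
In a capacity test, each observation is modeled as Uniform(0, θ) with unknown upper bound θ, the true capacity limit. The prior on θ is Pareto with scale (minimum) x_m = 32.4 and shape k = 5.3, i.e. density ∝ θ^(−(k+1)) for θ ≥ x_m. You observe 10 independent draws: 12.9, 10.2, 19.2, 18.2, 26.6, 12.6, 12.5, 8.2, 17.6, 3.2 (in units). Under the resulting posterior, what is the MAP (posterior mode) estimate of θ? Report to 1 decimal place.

A Pareto(scale x_m, shape k) prior on the upper bound θ of Uniform(0, θ) is conjugate: posterior is Pareto(max(x_m, max xᵢ), k + n).
Sample maximum = 26.6; prior scale x_m = 32.4 → posterior scale = max = 32.4.
Posterior shape = 5.3 + 10 = 15.3.
The Pareto density is decreasing on [x_m, ∞), so the mode is x_m = 32.4.

32.4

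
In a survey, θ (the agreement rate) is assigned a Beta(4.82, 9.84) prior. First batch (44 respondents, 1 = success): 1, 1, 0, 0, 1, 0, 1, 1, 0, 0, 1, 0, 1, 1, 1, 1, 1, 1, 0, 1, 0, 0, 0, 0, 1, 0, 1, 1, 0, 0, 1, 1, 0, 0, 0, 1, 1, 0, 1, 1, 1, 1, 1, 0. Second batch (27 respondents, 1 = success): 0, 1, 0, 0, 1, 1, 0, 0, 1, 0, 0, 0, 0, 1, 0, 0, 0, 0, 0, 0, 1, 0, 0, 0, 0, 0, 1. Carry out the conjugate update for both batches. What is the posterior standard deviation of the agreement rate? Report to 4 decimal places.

The Beta prior is conjugate to a Binomial/Bernoulli likelihood; the update adds successes to α and failures to β.
After batch 1: Beta(4.82+25, 9.84+19) = Beta(29.82, 28.84).
After batch 2: Beta(29.82+7, 28.84+20) = Beta(36.82, 48.84).
Var = αβ/((α+β)²(α+β+1)) = 36.82·48.84/(85.66²·86.66) = 0.00282803; SD = √0.00282803 = 0.0532.

0.0532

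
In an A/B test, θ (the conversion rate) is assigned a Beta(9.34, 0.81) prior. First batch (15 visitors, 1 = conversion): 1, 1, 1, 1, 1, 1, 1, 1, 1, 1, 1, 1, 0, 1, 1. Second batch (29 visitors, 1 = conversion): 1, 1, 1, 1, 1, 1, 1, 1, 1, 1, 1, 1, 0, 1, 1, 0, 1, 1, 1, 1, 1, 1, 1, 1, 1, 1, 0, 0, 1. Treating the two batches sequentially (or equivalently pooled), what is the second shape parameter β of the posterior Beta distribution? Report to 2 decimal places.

The Beta prior is conjugate to a Binomial/Bernoulli likelihood; the update adds successes to α and failures to β.
After batch 1: Beta(9.34+14, 0.81+1) = Beta(23.34, 1.81).
After batch 2: Beta(23.34+25, 1.81+4) = Beta(48.34, 5.81).
Posterior β = 5.81.

5.81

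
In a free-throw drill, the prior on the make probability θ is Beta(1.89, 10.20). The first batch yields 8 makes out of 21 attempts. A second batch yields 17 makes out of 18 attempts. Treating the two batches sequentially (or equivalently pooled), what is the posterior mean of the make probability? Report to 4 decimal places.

0.5263

The Beta prior is conjugate to a Binomial/Bernoulli likelihood; the update adds successes to α and failures to β.
After batch 1: Beta(1.89+8, 10.20+13) = Beta(9.89, 23.20).
After batch 2: Beta(9.89+17, 23.20+1) = Beta(26.89, 24.20).
Posterior mean = α/(α+β) = 26.89/51.09 = 0.5263.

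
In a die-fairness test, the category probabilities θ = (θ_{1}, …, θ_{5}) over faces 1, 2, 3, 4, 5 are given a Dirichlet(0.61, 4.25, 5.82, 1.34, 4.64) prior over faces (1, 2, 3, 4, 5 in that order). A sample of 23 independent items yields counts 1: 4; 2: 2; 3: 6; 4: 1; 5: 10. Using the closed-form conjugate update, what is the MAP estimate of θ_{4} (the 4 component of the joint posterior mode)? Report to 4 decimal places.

The Dirichlet prior is conjugate to the Multinomial likelihood: each posterior αⱼ = prior αⱼ + observed count nⱼ.
Posterior concentration: (4.61, 6.25, 11.82, 2.34, 14.64), total = 39.66.
Joint mode component: (α_{4}−1)/(Σα−K) = 1.34/34.66 = 0.0387.

0.0387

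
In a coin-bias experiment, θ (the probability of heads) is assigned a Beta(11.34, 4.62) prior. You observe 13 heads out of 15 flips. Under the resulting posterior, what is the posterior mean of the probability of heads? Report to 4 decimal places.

0.7862

The Beta prior is conjugate to a Binomial/Bernoulli likelihood; the update adds successes to α and failures to β.
Posterior: Beta(α+k, β+n−k) = Beta(11.34+13, 4.62+2) = Beta(24.34, 6.62).
Posterior mean = α/(α+β) = 24.34/30.96 = 0.7862.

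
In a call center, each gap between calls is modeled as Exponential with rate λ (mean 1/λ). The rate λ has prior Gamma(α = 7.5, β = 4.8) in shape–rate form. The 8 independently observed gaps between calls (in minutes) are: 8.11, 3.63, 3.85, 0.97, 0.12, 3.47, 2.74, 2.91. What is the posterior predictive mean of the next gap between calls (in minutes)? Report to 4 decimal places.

With a Gamma(shape α, rate β) prior on the exponential rate λ, the posterior after n observations with total T = Σxᵢ is Gamma(α+n, β+T).
Sum of observations T = 25.80 minutes; n = 8.
Posterior: Gamma(7.5+8, 4.8+25.80) = Gamma(15.5, 30.60).
The predictive distribution for the next observation is Lomax; its mean is β/(α−1) = 30.60/14.5 = 2.1103.

2.1103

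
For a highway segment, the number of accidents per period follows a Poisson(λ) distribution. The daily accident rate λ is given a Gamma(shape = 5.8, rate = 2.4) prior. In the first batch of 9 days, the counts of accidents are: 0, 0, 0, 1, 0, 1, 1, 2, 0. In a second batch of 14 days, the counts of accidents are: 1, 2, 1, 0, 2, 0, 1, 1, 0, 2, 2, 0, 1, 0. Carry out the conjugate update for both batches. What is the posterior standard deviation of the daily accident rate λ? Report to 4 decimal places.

0.1921

With a Gamma(shape α, rate β) prior, the Poisson likelihood is conjugate: the posterior is Gamma(α + ΣXᵢ, β + n).
Batch 1: sum of counts S = 5 over n = 9 days.
After batch 1: Gamma(α+S, β+n) = Gamma(5.8+5, 2.4+9) = Gamma(10.8, 11.4).
Batch 2: sum of counts S = 13 over n = 14 days.
After batch 2: Gamma(α+S, β+n) = Gamma(10.8+13, 11.4+14) = Gamma(23.8, 25.4).
SD = √α/β = √23.8/25.4 = 0.1921.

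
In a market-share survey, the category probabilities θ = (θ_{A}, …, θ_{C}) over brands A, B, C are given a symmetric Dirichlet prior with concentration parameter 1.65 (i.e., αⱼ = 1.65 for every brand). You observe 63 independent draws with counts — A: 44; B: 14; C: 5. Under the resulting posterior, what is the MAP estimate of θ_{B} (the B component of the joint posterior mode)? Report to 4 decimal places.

The Dirichlet prior is conjugate to the Multinomial likelihood: each posterior αⱼ = prior αⱼ + observed count nⱼ.
Posterior concentration: (45.65, 15.65, 6.65), total = 67.95.
Joint mode component: (α_{B}−1)/(Σα−K) = 14.65/64.95 = 0.2256.

0.2256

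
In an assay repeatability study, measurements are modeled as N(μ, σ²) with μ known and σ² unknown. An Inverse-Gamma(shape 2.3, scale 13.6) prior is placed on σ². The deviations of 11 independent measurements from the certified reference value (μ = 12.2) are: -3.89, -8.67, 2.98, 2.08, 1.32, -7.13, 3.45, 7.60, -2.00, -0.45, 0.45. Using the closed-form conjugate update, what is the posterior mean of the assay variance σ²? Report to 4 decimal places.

With known mean μ and an Inverse-Gamma(α, β) prior on σ², the Normal likelihood is conjugate: posterior is Inv-Gamma(α + n/2, β + Σ(xᵢ−μ)²/2).
Σ(xᵢ−μ)² = (-3.89)² + (-8.67)² + (2.98)² + (2.08)² + (1.32)² + (-7.13)² + (3.45)² + (7.60)² + (-2.00)² + (-0.45)² + (0.45)² = 230.1546.
Posterior: Inv-Gamma(2.3 + 11/2, 13.6 + 230.1546/2) = Inv-Gamma(7.80, 128.67730).
E[σ²|data] = β/(α−1) = 128.67730/6.80 = 18.9231.

18.9231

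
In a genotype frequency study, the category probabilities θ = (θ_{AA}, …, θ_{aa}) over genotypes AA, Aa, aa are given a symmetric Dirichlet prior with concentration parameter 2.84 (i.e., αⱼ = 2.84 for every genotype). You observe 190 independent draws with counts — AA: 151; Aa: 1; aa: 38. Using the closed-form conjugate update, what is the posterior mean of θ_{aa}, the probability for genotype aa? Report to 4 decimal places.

The Dirichlet prior is conjugate to the Multinomial likelihood: each posterior αⱼ = prior αⱼ + observed count nⱼ.
Posterior concentration: (153.84, 3.84, 40.84), total = 198.52.
E[θ_{aa}|data] = α_{aa}/Σα = 40.84/198.52 = 0.2057.

0.2057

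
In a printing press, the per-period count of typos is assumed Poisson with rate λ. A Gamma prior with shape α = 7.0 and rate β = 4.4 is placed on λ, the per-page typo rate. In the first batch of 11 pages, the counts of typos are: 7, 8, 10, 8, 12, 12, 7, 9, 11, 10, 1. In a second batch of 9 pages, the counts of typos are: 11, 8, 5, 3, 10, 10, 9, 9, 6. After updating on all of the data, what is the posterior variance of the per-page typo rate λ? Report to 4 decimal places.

With a Gamma(shape α, rate β) prior, the Poisson likelihood is conjugate: the posterior is Gamma(α + ΣXᵢ, β + n).
Batch 1: sum of counts S = 95 over n = 11 pages.
After batch 1: Gamma(α+S, β+n) = Gamma(7.0+95, 4.4+11) = Gamma(102.0, 15.4).
Batch 2: sum of counts S = 71 over n = 9 pages.
After batch 2: Gamma(α+S, β+n) = Gamma(102.0+71, 15.4+9) = Gamma(173.0, 24.4).
Var = α/β² = 173.0/24.4² = 0.2906.

0.2906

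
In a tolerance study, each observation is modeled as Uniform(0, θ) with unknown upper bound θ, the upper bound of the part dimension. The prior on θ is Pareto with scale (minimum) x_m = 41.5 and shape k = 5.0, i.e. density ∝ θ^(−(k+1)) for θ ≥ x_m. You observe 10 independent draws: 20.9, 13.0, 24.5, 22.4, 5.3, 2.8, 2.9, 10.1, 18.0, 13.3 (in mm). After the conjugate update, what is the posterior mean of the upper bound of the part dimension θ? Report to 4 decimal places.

44.4643

A Pareto(scale x_m, shape k) prior on the upper bound θ of Uniform(0, θ) is conjugate: posterior is Pareto(max(x_m, max xᵢ), k + n).
Sample maximum = 24.5; prior scale x_m = 41.5 → posterior scale = max = 41.5.
Posterior shape = 5.0 + 10 = 15.0.
E[θ|data] = k·x_m/(k−1) = 15.0·41.5/14.0 = 44.4643.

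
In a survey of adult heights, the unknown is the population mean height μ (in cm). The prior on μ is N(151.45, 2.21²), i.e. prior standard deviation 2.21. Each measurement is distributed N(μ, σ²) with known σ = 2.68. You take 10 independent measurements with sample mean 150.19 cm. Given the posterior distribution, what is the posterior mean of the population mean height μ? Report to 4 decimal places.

150.3515

For Normal data with known variance σ², a Normal(μ₀, σ₀²) prior on μ is conjugate. Posterior precision = 1/σ₀² + n/σ²; posterior mean is the precision-weighted average of μ₀ and x̄.
n·x̄ = 10·150.19 = 1501.9.
σ₀² = 2.21² = 4.8841, σ² = 2.68² = 7.1824; σ² + n·σ₀² = 7.1824 + 10·4.8841 = 56.0234.
Posterior mean = (μ₀/σ₀² + n·x̄/σ²)/(1/σ₀² + n/σ²) = (σ²·μ₀ + σ₀²·n·x̄)/(σ² + n·σ₀²) = (7.1824·151.45 + 4.8841·1501.9)/56.0234 = 8423.20427/56.0234 = 150.3515.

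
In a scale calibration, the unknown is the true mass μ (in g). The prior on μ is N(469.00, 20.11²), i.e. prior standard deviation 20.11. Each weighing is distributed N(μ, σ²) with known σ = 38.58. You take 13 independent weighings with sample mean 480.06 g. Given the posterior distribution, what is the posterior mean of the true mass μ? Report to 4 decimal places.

477.6197

For Normal data with known variance σ², a Normal(μ₀, σ₀²) prior on μ is conjugate. Posterior precision = 1/σ₀² + n/σ²; posterior mean is the precision-weighted average of μ₀ and x̄.
n·x̄ = 13·480.06 = 6240.78.
σ₀² = 20.11² = 404.4121, σ² = 38.58² = 1488.4164; σ² + n·σ₀² = 1488.4164 + 13·404.4121 = 6745.7737.
Posterior mean = (μ₀/σ₀² + n·x̄/σ²)/(1/σ₀² + n/σ²) = (σ²·μ₀ + σ₀²·n·x̄)/(σ² + n·σ₀²) = (1488.4164·469.00 + 404.4121·6240.78)/6745.7737 = 3221914.237038/6745.7737 = 477.6197.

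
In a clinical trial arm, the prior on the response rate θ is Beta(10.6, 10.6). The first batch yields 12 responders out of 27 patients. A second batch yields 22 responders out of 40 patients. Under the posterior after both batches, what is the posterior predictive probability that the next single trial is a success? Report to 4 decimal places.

The Beta prior is conjugate to a Binomial/Bernoulli likelihood; the update adds successes to α and failures to β.
After batch 1: Beta(10.6+12, 10.6+15) = Beta(22.6, 25.6).
After batch 2: Beta(22.6+22, 25.6+18) = Beta(44.6, 43.6).
For a single future Bernoulli trial, P(success | data) = α/(α+β) = 0.5057.

0.5057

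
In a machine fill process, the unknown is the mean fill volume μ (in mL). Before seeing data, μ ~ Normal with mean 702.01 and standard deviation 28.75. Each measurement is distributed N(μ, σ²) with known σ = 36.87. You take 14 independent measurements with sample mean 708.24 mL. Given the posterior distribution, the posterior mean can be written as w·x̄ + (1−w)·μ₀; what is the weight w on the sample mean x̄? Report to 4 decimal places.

0.8949

For Normal data with known variance σ², a Normal(μ₀, σ₀²) prior on μ is conjugate. Posterior precision = 1/σ₀² + n/σ²; posterior mean is the precision-weighted average of μ₀ and x̄.
σ₀² = 28.75² = 826.5625, σ² = 36.87² = 1359.3969. Prior precision 1/σ₀² = 1/826.5625; data precision n/σ² = 14/1359.3969.
w = (n/σ²)/(1/σ₀² + n/σ²) = n·σ₀²/(σ² + n·σ₀²) = 14·826.5625/(1359.3969 + 14·826.5625) = 11571.875/12931.2719 = 0.8949.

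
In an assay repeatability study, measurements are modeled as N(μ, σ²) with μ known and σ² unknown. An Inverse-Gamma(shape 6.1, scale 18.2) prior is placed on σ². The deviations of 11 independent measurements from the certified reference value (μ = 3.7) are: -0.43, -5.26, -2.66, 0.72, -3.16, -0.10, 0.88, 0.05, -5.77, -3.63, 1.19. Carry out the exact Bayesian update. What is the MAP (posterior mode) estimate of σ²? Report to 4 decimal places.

With known mean μ and an Inverse-Gamma(α, β) prior on σ², the Normal likelihood is conjugate: posterior is Inv-Gamma(α + n/2, β + Σ(xᵢ−μ)²/2).
Σ(xᵢ−μ)² = (-0.43)² + (-5.26)² + (-2.66)² + (0.72)² + (-3.16)² + (-0.10)² + (0.88)² + (0.05)² + (-5.77)² + (-3.63)² + (1.19)² = 94.1049.
Posterior: Inv-Gamma(6.1 + 11/2, 18.2 + 94.1049/2) = Inv-Gamma(11.60, 65.25245).
Mode = β/(α+1) = 65.25245/12.60 = 5.1788.

5.1788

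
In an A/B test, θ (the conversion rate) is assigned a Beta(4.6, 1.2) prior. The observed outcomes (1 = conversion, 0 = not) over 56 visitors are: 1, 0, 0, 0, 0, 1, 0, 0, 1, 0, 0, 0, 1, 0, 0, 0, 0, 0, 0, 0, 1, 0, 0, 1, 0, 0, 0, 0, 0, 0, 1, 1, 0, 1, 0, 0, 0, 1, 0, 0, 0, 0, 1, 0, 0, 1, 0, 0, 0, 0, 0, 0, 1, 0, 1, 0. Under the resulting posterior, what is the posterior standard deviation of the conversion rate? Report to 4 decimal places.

0.0579

The Beta prior is conjugate to a Binomial/Bernoulli likelihood; the update adds successes to α and failures to β.
Posterior: Beta(α+k, β+n−k) = Beta(4.6+14, 1.2+42) = Beta(18.6, 43.2).
Var = αβ/((α+β)²(α+β+1)) = 18.6·43.2/(61.8²·62.8) = 0.00335012; SD = √0.00335012 = 0.0579.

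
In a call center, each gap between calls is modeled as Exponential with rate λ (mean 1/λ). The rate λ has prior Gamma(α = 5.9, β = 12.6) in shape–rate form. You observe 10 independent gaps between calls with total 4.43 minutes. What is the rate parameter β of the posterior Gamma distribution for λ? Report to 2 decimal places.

With a Gamma(shape α, rate β) prior on the exponential rate λ, the posterior after n observations with total T = Σxᵢ is Gamma(α+n, β+T).
Posterior: Gamma(5.9+10, 12.6+4.43) = Gamma(15.9, 17.03).
Posterior β = 17.03.

17.03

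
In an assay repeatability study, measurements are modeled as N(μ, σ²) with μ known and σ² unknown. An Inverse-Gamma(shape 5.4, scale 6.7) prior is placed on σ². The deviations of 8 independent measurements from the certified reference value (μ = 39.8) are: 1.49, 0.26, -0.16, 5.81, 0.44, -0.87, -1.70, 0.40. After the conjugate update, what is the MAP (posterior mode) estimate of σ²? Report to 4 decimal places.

2.5707

With known mean μ and an Inverse-Gamma(α, β) prior on σ², the Normal likelihood is conjugate: posterior is Inv-Gamma(α + n/2, β + Σ(xᵢ−μ)²/2).
Σ(xᵢ−μ)² = (1.49)² + (0.26)² + (-0.16)² + (5.81)² + (0.44)² + (-0.87)² + (-1.70)² + (0.40)² = 40.0699.
Posterior: Inv-Gamma(5.4 + 8/2, 6.7 + 40.0699/2) = Inv-Gamma(9.40, 26.73495).
Mode = β/(α+1) = 26.73495/10.40 = 2.5707.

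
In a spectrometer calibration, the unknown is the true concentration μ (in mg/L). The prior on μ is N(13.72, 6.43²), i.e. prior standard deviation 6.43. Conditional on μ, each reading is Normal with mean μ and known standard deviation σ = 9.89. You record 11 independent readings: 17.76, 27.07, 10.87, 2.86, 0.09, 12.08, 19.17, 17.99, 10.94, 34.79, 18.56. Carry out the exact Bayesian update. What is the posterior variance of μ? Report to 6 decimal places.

7.318110

For Normal data with known variance σ², a Normal(μ₀, σ₀²) prior on μ is conjugate. Posterior precision = 1/σ₀² + n/σ²; posterior mean is the precision-weighted average of μ₀ and x̄.
σ₀² = 6.43² = 41.3449, σ² = 9.89² = 97.8121; σ² + n·σ₀² = 97.8121 + 11·41.3449 = 552.606.
Posterior precision = 1/σ₀² + n/σ² = 1/41.3449 + 11/97.8121 = (σ² + n·σ₀²)/(σ₀²σ²) = 552.606/(41.3449·97.8121); posterior variance σₙ² = σ₀²σ²/(σ² + n·σ₀²) = 41.3449·97.8121/552.606 = 7.318110.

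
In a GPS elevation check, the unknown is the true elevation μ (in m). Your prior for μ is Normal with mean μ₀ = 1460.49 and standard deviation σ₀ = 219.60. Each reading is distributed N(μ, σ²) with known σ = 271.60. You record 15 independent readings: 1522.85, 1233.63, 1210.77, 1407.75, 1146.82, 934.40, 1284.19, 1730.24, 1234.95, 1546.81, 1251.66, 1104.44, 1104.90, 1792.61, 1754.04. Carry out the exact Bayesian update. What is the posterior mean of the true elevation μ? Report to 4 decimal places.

1360.8334

For Normal data with known variance σ², a Normal(μ₀, σ₀²) prior on μ is conjugate. Posterior precision = 1/σ₀² + n/σ²; posterior mean is the precision-weighted average of μ₀ and x̄.
Σxᵢ = 1522.85 + 1233.63 + 1210.77 + 1407.75 + 1146.82 + 934.40 + 1284.19 + 1730.24 + 1234.95 + 1546.81 + 1251.66 + 1104.44 + 1104.90 + 1792.61 + 1754.04 = 20260.06, so n·x̄ = 20260.06.
σ₀² = 219.60² = 48224.16, σ² = 271.60² = 73766.56; σ² + n·σ₀² = 73766.56 + 15·48224.16 = 797128.96.
Posterior mean = (μ₀/σ₀² + n·x̄/σ²)/(1/σ₀² + n/σ²) = (σ²·μ₀ + σ₀²·n·x̄)/(σ² + n·σ₀²) = (73766.56·1460.49 + 48224.16·20260.06)/797128.96 = 1084759698.264/797128.96 = 1360.8334.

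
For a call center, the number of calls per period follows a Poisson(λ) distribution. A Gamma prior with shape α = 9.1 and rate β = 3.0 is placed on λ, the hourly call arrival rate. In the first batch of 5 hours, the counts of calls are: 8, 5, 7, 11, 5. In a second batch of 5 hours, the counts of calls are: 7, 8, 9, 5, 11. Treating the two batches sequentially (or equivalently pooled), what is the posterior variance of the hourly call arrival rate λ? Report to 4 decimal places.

With a Gamma(shape α, rate β) prior, the Poisson likelihood is conjugate: the posterior is Gamma(α + ΣXᵢ, β + n).
Batch 1: sum of counts S = 36 over n = 5 hours.
After batch 1: Gamma(α+S, β+n) = Gamma(9.1+36, 3.0+5) = Gamma(45.1, 8.0).
Batch 2: sum of counts S = 40 over n = 5 hours.
After batch 2: Gamma(α+S, β+n) = Gamma(45.1+40, 8.0+5) = Gamma(85.1, 13.0).
Var = α/β² = 85.1/13.0² = 0.5036.

0.5036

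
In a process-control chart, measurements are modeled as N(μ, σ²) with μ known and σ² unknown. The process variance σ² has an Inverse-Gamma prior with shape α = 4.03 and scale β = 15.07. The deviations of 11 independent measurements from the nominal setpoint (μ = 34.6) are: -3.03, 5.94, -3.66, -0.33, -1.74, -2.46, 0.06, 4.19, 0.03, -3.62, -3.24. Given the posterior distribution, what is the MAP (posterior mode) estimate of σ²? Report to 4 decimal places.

6.5694

With known mean μ and an Inverse-Gamma(α, β) prior on σ², the Normal likelihood is conjugate: posterior is Inv-Gamma(α + n/2, β + Σ(xᵢ−μ)²/2).
Σ(xᵢ−μ)² = (-3.03)² + (5.94)² + (-3.66)² + (-0.33)² + (-1.74)² + (-2.46)² + (0.06)² + (4.19)² + (0.03)² + (-3.62)² + (-3.24)² = 108.2108.
Posterior: Inv-Gamma(4.03 + 11/2, 15.07 + 108.2108/2) = Inv-Gamma(9.53, 69.17540).
Mode = β/(α+1) = 69.17540/10.53 = 6.5694.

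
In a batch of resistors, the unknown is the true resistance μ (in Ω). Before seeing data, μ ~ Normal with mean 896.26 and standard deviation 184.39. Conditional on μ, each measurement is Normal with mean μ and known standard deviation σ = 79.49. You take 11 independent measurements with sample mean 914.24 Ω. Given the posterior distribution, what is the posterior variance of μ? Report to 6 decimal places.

564.880011

For Normal data with known variance σ², a Normal(μ₀, σ₀²) prior on μ is conjugate. Posterior precision = 1/σ₀² + n/σ²; posterior mean is the precision-weighted average of μ₀ and x̄.
σ₀² = 184.39² = 33999.6721, σ² = 79.49² = 6318.6601; σ² + n·σ₀² = 6318.6601 + 11·33999.6721 = 380315.0532.
Posterior precision = 1/σ₀² + n/σ² = 1/33999.6721 + 11/6318.6601 = (σ² + n·σ₀²)/(σ₀²σ²) = 380315.0532/(33999.6721·6318.6601); posterior variance σₙ² = σ₀²σ²/(σ² + n·σ₀²) = 33999.6721·6318.6601/380315.0532 = 564.880011.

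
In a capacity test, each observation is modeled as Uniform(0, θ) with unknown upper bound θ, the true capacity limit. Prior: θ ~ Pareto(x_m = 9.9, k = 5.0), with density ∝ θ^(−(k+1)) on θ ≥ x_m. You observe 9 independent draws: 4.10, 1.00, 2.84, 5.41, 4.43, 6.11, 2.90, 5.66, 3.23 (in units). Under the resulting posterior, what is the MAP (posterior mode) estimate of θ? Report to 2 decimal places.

9.90

A Pareto(scale x_m, shape k) prior on the upper bound θ of Uniform(0, θ) is conjugate: posterior is Pareto(max(x_m, max xᵢ), k + n).
Sample maximum = 6.11; prior scale x_m = 9.9 → posterior scale = max = 9.90.
Posterior shape = 5.0 + 9 = 14.0.
The Pareto density is decreasing on [x_m, ∞), so the mode is x_m = 9.90.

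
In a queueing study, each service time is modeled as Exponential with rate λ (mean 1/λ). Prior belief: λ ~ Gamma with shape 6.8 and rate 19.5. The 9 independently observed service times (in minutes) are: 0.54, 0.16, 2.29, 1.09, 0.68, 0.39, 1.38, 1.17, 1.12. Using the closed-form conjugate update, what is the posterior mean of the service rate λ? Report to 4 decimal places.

With a Gamma(shape α, rate β) prior on the exponential rate λ, the posterior after n observations with total T = Σxᵢ is Gamma(α+n, β+T).
Sum of observations T = 8.82 minutes; n = 9.
Posterior: Gamma(6.8+9, 19.5+8.82) = Gamma(15.8, 28.32).
Posterior mean of λ = α/β = 15.8/28.32 = 0.5579.

0.5579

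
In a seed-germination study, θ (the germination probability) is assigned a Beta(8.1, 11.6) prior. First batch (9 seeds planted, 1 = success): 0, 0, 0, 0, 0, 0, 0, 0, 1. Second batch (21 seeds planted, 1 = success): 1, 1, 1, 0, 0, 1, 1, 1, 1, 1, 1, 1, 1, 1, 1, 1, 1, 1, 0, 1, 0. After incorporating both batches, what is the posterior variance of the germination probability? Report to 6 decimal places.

0.004918

The Beta prior is conjugate to a Binomial/Bernoulli likelihood; the update adds successes to α and failures to β.
After batch 1: Beta(8.1+1, 11.6+8) = Beta(9.1, 19.6).
After batch 2: Beta(9.1+17, 19.6+4) = Beta(26.1, 23.6).
Var = αβ/((α+β)²(α+β+1)) = 26.1·23.6/(49.7²·50.7) = 0.004918.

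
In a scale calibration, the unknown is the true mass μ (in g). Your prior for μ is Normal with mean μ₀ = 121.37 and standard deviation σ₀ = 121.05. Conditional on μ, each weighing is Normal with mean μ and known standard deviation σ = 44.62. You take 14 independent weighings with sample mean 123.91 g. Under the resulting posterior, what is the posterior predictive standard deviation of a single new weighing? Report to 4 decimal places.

For Normal data with known variance σ², a Normal(μ₀, σ₀²) prior on μ is conjugate. Posterior precision = 1/σ₀² + n/σ²; posterior mean is the precision-weighted average of μ₀ and x̄.
σ₀² = 121.05² = 14653.1025, σ² = 44.62² = 1990.9444; σ² + n·σ₀² = 1990.9444 + 14·14653.1025 = 207134.3794.
Posterior precision = 1/σ₀² + n/σ² = 1/14653.1025 + 14/1990.9444 = (σ² + n·σ₀²)/(σ₀²σ²) = 207134.3794/(14653.1025·1990.9444); posterior variance σₙ² = σ₀²σ²/(σ² + n·σ₀²) = 14653.1025·1990.9444/207134.3794 = 140.843410.
Predictive variance for one new observation = σₙ² + σ² = 14653.1025·1990.9444/207134.3794 + 1990.9444 = σ²·(σ₀² + 207134.3794)/207134.3794 = 1990.9444·221787.4819/207134.3794 = 2131.787810; SD = √(1990.9444·221787.4819/207134.3794) = 46.1713.

46.1713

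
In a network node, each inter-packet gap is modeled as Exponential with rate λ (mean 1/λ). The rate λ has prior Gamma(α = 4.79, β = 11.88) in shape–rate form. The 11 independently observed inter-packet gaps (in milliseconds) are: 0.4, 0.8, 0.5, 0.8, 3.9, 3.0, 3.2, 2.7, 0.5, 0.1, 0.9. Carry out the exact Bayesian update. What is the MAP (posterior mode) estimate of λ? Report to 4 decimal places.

0.5157

With a Gamma(shape α, rate β) prior on the exponential rate λ, the posterior after n observations with total T = Σxᵢ is Gamma(α+n, β+T).
Sum of observations T = 16.8 milliseconds; n = 11.
Posterior: Gamma(4.79+11, 11.88+16.8) = Gamma(15.79, 28.68).
Mode = (α−1)/β = 0.5157.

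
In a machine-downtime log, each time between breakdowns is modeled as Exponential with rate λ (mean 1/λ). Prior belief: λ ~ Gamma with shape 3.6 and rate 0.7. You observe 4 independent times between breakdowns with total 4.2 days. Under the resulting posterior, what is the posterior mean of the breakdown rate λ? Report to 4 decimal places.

1.5510

With a Gamma(shape α, rate β) prior on the exponential rate λ, the posterior after n observations with total T = Σxᵢ is Gamma(α+n, β+T).
Posterior: Gamma(3.6+4, 0.7+4.2) = Gamma(7.6, 4.9).
Posterior mean of λ = α/β = 7.6/4.9 = 1.5510.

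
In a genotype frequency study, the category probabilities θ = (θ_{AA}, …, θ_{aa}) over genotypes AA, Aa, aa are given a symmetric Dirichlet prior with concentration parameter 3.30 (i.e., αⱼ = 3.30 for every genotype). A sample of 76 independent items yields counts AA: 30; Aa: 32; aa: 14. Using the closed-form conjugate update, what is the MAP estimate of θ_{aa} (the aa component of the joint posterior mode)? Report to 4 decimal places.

The Dirichlet prior is conjugate to the Multinomial likelihood: each posterior αⱼ = prior αⱼ + observed count nⱼ.
Posterior concentration: (33.30, 35.30, 17.30), total = 85.90.
Joint mode component: (α_{aa}−1)/(Σα−K) = 16.30/82.90 = 0.1966.

0.1966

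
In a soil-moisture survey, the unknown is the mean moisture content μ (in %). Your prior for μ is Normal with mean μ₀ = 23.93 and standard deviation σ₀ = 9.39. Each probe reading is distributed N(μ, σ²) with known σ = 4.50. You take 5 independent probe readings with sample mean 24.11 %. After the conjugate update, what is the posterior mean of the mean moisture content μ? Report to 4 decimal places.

For Normal data with known variance σ², a Normal(μ₀, σ₀²) prior on μ is conjugate. Posterior precision = 1/σ₀² + n/σ²; posterior mean is the precision-weighted average of μ₀ and x̄.
n·x̄ = 5·24.11 = 120.55.
σ₀² = 9.39² = 88.1721, σ² = 4.50² = 20.25; σ² + n·σ₀² = 20.25 + 5·88.1721 = 461.1105.
Posterior mean = (μ₀/σ₀² + n·x̄/σ²)/(1/σ₀² + n/σ²) = (σ²·μ₀ + σ₀²·n·x̄)/(σ² + n·σ₀²) = (20.25·23.93 + 88.1721·120.55)/461.1105 = 11113.729155/461.1105 = 24.1021.

24.1021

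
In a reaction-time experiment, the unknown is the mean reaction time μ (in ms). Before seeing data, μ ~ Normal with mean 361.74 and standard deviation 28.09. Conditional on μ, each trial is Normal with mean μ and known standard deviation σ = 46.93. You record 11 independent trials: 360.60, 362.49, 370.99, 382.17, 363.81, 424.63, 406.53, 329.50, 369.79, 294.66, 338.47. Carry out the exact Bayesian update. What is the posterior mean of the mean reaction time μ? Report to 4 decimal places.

363.5165

For Normal data with known variance σ², a Normal(μ₀, σ₀²) prior on μ is conjugate. Posterior precision = 1/σ₀² + n/σ²; posterior mean is the precision-weighted average of μ₀ and x̄.
Σxᵢ = 360.60 + 362.49 + 370.99 + 382.17 + 363.81 + 424.63 + 406.53 + 329.50 + 369.79 + 294.66 + 338.47 = 4003.64, so n·x̄ = 4003.64.
σ₀² = 28.09² = 789.0481, σ² = 46.93² = 2202.4249; σ² + n·σ₀² = 2202.4249 + 11·789.0481 = 10881.954.
Posterior mean = (μ₀/σ₀² + n·x̄/σ²)/(1/σ₀² + n/σ²) = (σ²·μ₀ + σ₀²·n·x̄)/(σ² + n·σ₀²) = (2202.4249·361.74 + 789.0481·4003.64)/10881.954 = 3955769.71841/10881.954 = 363.5165.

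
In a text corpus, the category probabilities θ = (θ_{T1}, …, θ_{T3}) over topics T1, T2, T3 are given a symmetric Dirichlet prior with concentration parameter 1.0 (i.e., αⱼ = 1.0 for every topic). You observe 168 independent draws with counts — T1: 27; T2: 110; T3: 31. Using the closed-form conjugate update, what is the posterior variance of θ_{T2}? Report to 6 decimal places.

The Dirichlet prior is conjugate to the Multinomial likelihood: each posterior αⱼ = prior αⱼ + observed count nⱼ.
Posterior concentration: (28.0, 111.0, 32.0), total = 171.0.
Var[θ_j] = α_j(Σα−α_j)/((Σα)²(Σα+1)) = 111.0·60.0/(171.0²·172.0) = 0.001324.

0.001324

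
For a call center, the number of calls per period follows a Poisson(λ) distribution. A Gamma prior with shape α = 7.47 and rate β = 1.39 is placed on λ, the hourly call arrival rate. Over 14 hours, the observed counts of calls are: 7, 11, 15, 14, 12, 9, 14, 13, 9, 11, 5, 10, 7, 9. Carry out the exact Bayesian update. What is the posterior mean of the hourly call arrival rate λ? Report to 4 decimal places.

With a Gamma(shape α, rate β) prior, the Poisson likelihood is conjugate: the posterior is Gamma(α + ΣXᵢ, β + n).
Sum of counts S = 146 over n = 14 hours.
Posterior: Gamma(α+S, β+n) = Gamma(7.47+146, 1.39+14) = Gamma(153.47, 15.39).
Posterior mean = α/β = 153.47/15.39 = 9.9721.

9.9721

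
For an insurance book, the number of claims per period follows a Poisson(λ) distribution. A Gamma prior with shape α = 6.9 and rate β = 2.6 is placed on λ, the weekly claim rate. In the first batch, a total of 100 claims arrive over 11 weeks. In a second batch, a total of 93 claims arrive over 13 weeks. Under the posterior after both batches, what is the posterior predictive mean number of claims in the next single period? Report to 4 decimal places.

With a Gamma(shape α, rate β) prior, the Poisson likelihood is conjugate: the posterior is Gamma(α + ΣXᵢ, β + n).
After batch 1: Gamma(α+S, β+n) = Gamma(6.9+100, 2.6+11) = Gamma(106.9, 13.6).
After batch 2: Gamma(α+S, β+n) = Gamma(106.9+93, 13.6+13) = Gamma(199.9, 26.6).
The predictive distribution for one future period is NegBinom with mean α/β = 7.5150.

7.5150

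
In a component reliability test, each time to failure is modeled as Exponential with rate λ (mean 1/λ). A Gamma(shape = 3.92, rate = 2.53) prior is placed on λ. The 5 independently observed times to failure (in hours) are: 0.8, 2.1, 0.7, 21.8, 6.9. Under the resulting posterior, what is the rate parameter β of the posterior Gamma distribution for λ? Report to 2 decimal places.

34.83

With a Gamma(shape α, rate β) prior on the exponential rate λ, the posterior after n observations with total T = Σxᵢ is Gamma(α+n, β+T).
Sum of observations T = 32.3 hours; n = 5.
Posterior: Gamma(3.92+5, 2.53+32.3) = Gamma(8.92, 34.83).
Posterior β = 34.83.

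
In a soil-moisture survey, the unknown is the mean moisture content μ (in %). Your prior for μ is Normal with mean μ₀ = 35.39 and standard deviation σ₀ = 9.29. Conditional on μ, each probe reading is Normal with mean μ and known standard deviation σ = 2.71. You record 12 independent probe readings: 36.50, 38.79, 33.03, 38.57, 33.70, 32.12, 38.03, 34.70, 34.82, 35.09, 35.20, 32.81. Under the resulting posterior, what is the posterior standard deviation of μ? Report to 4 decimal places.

For Normal data with known variance σ², a Normal(μ₀, σ₀²) prior on μ is conjugate. Posterior precision = 1/σ₀² + n/σ²; posterior mean is the precision-weighted average of μ₀ and x̄.
σ₀² = 9.29² = 86.3041, σ² = 2.71² = 7.3441; σ² + n·σ₀² = 7.3441 + 12·86.3041 = 1042.9933.
Posterior precision = 1/σ₀² + n/σ² = 1/86.3041 + 12/7.3441 = (σ² + n·σ₀²)/(σ₀²σ²) = 1042.9933/(86.3041·7.3441); posterior variance σₙ² = σ₀²σ²/(σ² + n·σ₀²) = 86.3041·7.3441/1042.9933 = 0.607699.
Posterior SD = √σₙ² = √(86.3041·7.3441/1042.9933) = 0.7796.

0.7796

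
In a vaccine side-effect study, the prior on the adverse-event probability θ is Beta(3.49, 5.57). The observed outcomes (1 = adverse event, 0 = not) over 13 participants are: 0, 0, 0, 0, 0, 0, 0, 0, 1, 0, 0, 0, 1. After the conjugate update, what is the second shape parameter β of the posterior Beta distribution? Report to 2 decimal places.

The Beta prior is conjugate to a Binomial/Bernoulli likelihood; the update adds successes to α and failures to β.
Posterior: Beta(α+k, β+n−k) = Beta(3.49+2, 5.57+11) = Beta(5.49, 16.57).
Posterior β = 16.57.

16.57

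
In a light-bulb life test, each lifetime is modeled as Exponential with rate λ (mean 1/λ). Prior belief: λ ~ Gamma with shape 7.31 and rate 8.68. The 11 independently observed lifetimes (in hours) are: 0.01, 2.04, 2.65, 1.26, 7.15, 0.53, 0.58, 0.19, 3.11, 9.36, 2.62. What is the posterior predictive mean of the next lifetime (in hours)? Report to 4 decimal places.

2.2057

With a Gamma(shape α, rate β) prior on the exponential rate λ, the posterior after n observations with total T = Σxᵢ is Gamma(α+n, β+T).
Sum of observations T = 29.50 hours; n = 11.
Posterior: Gamma(7.31+11, 8.68+29.50) = Gamma(18.31, 38.18).
The predictive distribution for the next observation is Lomax; its mean is β/(α−1) = 38.18/17.31 = 2.2057.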